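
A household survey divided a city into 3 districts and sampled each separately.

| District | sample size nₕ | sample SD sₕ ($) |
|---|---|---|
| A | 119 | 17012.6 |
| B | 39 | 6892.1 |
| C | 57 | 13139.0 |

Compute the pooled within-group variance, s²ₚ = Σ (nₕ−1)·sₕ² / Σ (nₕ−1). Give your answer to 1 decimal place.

A: (119−1)·17012.6² = 118·289428558.76 = 34152569933.68
B: (39−1)·6892.1² = 38·47501042.41 = 1805039611.58
C: (57−1)·13139.0² = 56·172633321 = 9667465976
Numerator = 45625075521.26; denominator = Σ(nₕ−1) = 212.
s²ₚ = 45625075521.26/212 = 215212620.383... → 215212620.4.

215212620.4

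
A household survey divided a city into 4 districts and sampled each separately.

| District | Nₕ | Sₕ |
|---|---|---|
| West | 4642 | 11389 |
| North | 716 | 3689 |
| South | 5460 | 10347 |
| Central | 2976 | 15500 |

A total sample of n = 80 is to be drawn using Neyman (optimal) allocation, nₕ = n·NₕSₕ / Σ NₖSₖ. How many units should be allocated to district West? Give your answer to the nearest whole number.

West: NₕSₕ = 4642·11389 = 52867738
North: NₕSₕ = 716·3689 = 2641324
South: NₕSₕ = 5460·10347 = 56494620
Central: NₕSₕ = 2976·15500 = 46128000
Σ NₕSₕ = 158131682.
n_West = 80·52867738/158131682 = 26.746... → 27.

27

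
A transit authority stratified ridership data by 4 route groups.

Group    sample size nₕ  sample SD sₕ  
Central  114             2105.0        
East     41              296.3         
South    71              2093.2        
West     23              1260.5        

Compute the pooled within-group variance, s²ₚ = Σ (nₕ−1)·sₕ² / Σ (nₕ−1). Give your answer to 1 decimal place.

Central: (114−1)·2105.0² = 113·4431025 = 500705825
East: (41−1)·296.3² = 40·87793.69 = 3511747.6
South: (71−1)·2093.2² = 70·4381486.24 = 306704036.8
West: (23−1)·1260.5² = 22·1588860.25 = 34954925.5
Numerator = 845876534.9; denominator = Σ(nₕ−1) = 245.
s²ₚ = 845876534.9/245 = 3452557.285... → 3452557.3.

3452557.3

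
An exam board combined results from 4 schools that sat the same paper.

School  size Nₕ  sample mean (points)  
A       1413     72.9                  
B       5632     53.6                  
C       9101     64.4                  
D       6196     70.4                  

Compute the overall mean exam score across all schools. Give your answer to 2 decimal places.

N = 1413 + 5632 + 9101 + 6196 = 22342.
Weight each subgroup mean by Nₕ/N and sum.
Σ Nₕx̄ₕ = 1413·72.9 + 5632·53.6 + 9101·64.4 + 6196·70.4 = 103007.7 + 301875.2 + 586104.4 + 436198.4 = 1427185.7.
Divide by N: 1427185.7 / 22342 = 63.8790... → 63.88.

63.88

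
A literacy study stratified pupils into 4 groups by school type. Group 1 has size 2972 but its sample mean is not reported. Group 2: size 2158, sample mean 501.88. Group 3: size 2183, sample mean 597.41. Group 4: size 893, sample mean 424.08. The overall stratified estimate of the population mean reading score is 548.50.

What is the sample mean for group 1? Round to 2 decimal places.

Σ Nₕx̄ₕ = N·μ, so 2972·x̄_1 = 8206·548.50 − (2158·501.88 + 2183·597.41 + 893·424.08).
= 4500991 − 2765906.51 = 1735084.49.
x̄_1 = 1735084.49 / 2972 = 583.8104... → 583.81.

583.81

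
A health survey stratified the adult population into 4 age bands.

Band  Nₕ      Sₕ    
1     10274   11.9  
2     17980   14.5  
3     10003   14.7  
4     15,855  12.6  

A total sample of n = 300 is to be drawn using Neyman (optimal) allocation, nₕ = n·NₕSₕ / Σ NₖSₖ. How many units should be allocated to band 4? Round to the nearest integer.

82

1: NₕSₕ = 10274·11.9 = 122260.6
2: NₕSₕ = 17980·14.5 = 260710
3: NₕSₕ = 10003·14.7 = 147044.1
4: NₕSₕ = 15855·12.6 = 199773
Σ NₕSₕ = 729787.7.
n_4 = 300·199773/729787.7 = 82.122... → 82.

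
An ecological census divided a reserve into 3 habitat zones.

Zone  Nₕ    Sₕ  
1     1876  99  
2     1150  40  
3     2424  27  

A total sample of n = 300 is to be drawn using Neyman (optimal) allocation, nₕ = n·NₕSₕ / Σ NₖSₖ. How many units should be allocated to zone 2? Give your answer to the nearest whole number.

Σ NₕSₕ = 1876·99 + 1150·40 + 2424·27 = 297172.
Share for 2: 46000/297172 = 0.15479.
n_2 = 300 × 0.15479 = 46.438... → 46.

46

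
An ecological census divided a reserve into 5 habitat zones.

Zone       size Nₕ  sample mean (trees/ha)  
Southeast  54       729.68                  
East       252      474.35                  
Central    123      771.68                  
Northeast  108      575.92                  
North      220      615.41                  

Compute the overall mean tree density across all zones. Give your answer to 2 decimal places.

N = 757; weights Wₕ = Nₕ/N = (0.0713, 0.3329, 0.1625, 0.1427, 0.2906).
x̄_st = Σ Wₕ·x̄ₕ = 0.0713·729.68 + 0.3329·474.35 + 0.1625·771.68 + 0.1427·575.92 + 0.2906·615.41 ≈ 596.3608...
→ 596.36.

596.36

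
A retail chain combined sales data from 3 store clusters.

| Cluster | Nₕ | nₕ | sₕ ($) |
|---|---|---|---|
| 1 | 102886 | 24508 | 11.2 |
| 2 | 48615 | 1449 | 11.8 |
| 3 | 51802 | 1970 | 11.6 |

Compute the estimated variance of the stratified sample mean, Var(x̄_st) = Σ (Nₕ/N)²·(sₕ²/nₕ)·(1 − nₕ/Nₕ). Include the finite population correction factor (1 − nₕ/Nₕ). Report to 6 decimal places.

0.010596

N = 203303; Wₕ = Nₕ/N.
cluster 1: (102886/203303)²·11.2²/24508·(1 − 24508/102886) = 0.000998599
cluster 2: (48615/203303)²·11.8²/1449·(1 − 1449/48615) = 0.005330984
cluster 3: (51802/203303)²·11.6²/1970·(1 − 1970/51802) = 0.004265962
Sum = 0.010595545 → 0.010596.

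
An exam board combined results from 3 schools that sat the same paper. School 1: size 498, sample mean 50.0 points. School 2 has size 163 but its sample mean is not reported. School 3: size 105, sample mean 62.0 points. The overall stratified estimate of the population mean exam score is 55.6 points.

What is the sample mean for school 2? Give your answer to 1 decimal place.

68.6

N = 498 + 163 + 105 = 766.
Overall total = μ·N = 55.6·766 = 42589.6.
Subtract the known strata: 498·50.0 + 105·62.0 = 31410.
Remaining total for school 2: 42589.6 − 31410 = 11179.6.
Divide by its size: 11179.6 / 163 = 68.587... → 68.6.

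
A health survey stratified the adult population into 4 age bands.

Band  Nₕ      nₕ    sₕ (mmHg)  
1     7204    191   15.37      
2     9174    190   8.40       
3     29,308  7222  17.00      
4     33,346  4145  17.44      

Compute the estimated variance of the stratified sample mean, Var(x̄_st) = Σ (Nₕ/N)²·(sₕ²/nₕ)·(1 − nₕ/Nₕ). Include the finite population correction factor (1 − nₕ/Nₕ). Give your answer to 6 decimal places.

0.030491

N = 79032; Wₕ = Nₕ/N.
band 1: (7204/79032)²·15.37²/191·(1 − 191/7204) = 0.010004283
band 2: (9174/79032)²·8.40²/190·(1 − 190/9174) = 0.004900355
band 3: (29308/79032)²·17.00²/7222·(1 − 7222/29308) = 0.004147035
band 4: (33346/79032)²·17.44²/4145·(1 − 4145/33346) = 0.011439419
Sum = 0.030491091 → 0.030491.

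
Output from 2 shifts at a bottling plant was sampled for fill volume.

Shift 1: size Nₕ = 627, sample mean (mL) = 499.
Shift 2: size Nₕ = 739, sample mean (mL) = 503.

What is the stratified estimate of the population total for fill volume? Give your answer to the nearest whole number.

1: 627·499 = 312873
2: 739·503 = 371717
τ̂ = Σ Nₕx̄ₕ = 684590.

684590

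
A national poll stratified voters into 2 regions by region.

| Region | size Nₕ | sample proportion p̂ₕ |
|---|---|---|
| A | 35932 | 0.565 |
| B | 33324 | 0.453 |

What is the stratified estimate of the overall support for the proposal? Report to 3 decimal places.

N = 35932 + 33324 = 69256.
Overall proportion = Σ (Nₕ/N)·p̂ₕ.
Σ Nₕp̂ₕ = 20301.58 + 15095.772 = 35397.352.
35397.352 / 69256 = 0.51111... → 0.511.

0.511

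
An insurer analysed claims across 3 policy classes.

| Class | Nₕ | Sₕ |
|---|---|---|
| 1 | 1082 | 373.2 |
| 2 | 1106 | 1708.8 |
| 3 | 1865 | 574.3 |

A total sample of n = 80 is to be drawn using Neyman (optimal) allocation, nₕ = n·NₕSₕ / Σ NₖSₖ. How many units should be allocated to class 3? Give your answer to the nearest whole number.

1: NₕSₕ = 1082·373.2 = 403802.4
2: NₕSₕ = 1106·1708.8 = 1889932.8
3: NₕSₕ = 1865·574.3 = 1071069.5
Σ NₕSₕ = 3364804.7.
n_3 = 80·1071069.5/3364804.7 = 25.465... → 25.

25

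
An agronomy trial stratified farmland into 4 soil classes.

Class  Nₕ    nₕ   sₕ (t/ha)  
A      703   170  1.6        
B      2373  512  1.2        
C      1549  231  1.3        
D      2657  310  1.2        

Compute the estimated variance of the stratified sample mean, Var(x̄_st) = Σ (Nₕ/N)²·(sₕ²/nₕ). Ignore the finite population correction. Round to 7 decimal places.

0.0013885

N = 7282; Wₕ = Nₕ/N.
class A: (703/7282)²·1.6²/170 = 0.0001403461
class B: (2373/7282)²·1.2²/512 = 0.0002986666
class C: (1549/7282)²·1.3²/231 = 0.0003310368
class D: (2657/7282)²·1.2²/310 = 0.0006184186
Sum = 0.0013884681 → 0.0013885.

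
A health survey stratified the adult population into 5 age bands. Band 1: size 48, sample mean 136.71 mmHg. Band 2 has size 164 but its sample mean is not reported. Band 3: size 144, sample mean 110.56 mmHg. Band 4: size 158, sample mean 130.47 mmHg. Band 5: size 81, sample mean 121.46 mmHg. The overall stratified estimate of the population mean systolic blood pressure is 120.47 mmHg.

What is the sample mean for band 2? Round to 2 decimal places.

N = 48 + 164 + 144 + 158 + 81 = 595.
Overall total = μ·N = 120.47·595 = 71679.65.
Subtract the known strata: 48·136.71 + 144·110.56 + 158·130.47 + 81·121.46 = 52935.24.
Remaining total for band 2: 71679.65 − 52935.24 = 18744.41.
Divide by its size: 18744.41 / 164 = 114.2952... → 114.30.

114.30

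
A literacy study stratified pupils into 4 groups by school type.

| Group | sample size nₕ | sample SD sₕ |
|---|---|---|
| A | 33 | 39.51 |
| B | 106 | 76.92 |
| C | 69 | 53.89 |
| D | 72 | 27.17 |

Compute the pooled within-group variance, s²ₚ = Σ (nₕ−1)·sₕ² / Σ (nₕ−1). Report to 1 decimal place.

3337.3

A: (33−1)·39.51² = 32·1561.0401 = 49953.2832
B: (106−1)·76.92² = 105·5916.6864 = 621252.072
C: (69−1)·53.89² = 68·2904.1321 = 197480.9828
D: (72−1)·27.17² = 71·738.2089 = 52412.8319
Numerator = 921099.1699; denominator = Σ(nₕ−1) = 276.
s²ₚ = 921099.1699/276 = 3337.316... → 3337.3.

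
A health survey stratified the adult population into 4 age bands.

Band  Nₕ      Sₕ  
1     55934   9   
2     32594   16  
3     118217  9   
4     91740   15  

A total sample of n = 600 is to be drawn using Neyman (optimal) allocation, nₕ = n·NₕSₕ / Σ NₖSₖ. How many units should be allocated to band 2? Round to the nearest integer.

1: NₕSₕ = 55934·9 = 503406
2: NₕSₕ = 32594·16 = 521504
3: NₕSₕ = 118217·9 = 1063953
4: NₕSₕ = 91740·15 = 1376100
Σ NₕSₕ = 3464963.
n_2 = 600·521504/3464963 = 90.305... → 90.

90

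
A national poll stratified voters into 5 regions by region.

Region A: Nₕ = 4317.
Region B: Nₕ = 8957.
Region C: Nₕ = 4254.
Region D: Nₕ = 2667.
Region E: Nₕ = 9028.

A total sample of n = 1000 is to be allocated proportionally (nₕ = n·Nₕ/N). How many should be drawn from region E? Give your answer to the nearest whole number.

309

Share of region E = 9028/29223 = 0.30893.
Allocate 1000 × 0.30893 = 308.935... → 309.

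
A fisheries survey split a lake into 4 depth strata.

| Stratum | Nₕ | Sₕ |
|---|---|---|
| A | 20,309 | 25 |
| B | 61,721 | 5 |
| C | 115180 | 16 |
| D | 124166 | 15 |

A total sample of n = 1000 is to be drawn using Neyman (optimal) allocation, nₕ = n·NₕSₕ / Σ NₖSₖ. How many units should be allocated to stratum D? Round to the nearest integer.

412

A: NₕSₕ = 20309·25 = 507725
B: NₕSₕ = 61721·5 = 308605
C: NₕSₕ = 115180·16 = 1842880
D: NₕSₕ = 124166·15 = 1862490
Σ NₕSₕ = 4521700.
n_D = 1000·1862490/4521700 = 411.900... → 412.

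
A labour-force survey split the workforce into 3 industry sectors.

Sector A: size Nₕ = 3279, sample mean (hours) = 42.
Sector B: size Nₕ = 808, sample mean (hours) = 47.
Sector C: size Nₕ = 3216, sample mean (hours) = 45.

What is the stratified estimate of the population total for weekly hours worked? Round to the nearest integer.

Population total = Σ Nₕ·x̄ₕ (each stratum's size times its mean).
3279·42 + 808·47 + 3216·45 = 137718 + 37976 + 144720 = 320414.

320414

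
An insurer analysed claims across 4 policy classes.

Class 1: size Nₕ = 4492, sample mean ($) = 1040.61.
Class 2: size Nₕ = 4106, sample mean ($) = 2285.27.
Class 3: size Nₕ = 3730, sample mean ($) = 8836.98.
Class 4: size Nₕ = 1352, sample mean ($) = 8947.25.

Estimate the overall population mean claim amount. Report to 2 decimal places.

4321.37

N = 4492 + 4106 + 3730 + 1352 = 13680.
Weight each subgroup mean by Nₕ/N and sum.
Σ Nₕx̄ₕ = 4492·1040.61 + 4106·2285.27 + 3730·8836.98 + 1352·8947.25 = 4674420.12 + 9383318.62 + 32961935.4 + 12096682 = 59116356.14.
Divide by N: 59116356.14 / 13680 = 4321.3711... → 4321.37.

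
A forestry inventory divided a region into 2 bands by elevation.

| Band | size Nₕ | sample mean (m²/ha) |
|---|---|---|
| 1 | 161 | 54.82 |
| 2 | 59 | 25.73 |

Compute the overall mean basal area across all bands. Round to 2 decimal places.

47.02

N = 161 + 59 = 220.
Overall mean = Σ (Nₕ/N)·x̄ₕ — weight by population share, not a simple average.
Σ Nₕx̄ₕ = 161·54.82 + 59·25.73 = 8826.02 + 1518.07 = 10344.09.
Divide by N: 10344.09 / 220 = 47.0186... → 47.02.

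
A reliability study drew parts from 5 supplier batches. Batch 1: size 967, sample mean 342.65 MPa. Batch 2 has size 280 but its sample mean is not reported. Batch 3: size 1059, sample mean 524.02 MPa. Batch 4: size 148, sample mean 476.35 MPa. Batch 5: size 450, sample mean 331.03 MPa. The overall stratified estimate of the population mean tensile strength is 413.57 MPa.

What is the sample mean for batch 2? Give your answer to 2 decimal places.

Σ Nₕx̄ₕ = N·μ, so 280·x̄_2 = 2904·413.57 − (967·342.65 + 1059·524.02 + 148·476.35 + 450·331.03).
= 1201007.28 − 1105743.03 = 95264.25.
x̄_2 = 95264.25 / 280 = 340.2295... → 340.23.

340.23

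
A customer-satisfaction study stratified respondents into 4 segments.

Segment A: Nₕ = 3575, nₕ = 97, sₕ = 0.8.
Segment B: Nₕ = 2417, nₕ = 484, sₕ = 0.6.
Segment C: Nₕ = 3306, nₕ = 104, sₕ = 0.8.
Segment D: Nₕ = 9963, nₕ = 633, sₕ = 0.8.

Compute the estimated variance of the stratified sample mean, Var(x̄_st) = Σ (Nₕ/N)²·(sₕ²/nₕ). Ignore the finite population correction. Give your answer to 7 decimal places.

N = 19261; Wₕ = Nₕ/N.
segment A: (3575/19261)²·0.8²/97 = 0.0002273017
segment B: (2417/19261)²·0.6²/484 = 0.0000117126
segment C: (3306/19261)²·0.8²/104 = 0.0001812987
segment D: (9963/19261)²·0.8²/633 = 0.0002705197
Sum = 0.0006908326 → 0.0006908.

0.0006908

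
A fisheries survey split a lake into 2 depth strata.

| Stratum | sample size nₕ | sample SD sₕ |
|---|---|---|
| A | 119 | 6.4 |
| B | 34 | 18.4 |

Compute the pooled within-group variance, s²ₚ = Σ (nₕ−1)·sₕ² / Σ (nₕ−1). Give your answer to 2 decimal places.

106.00

Degrees of freedom: 118 + 33 = 151.
Σ(nₕ−1)sₕ² = 118·40.96 + 33·338.56 = 16005.76.
s²ₚ = 16005.76 / 151 = 105.9984... → 106.00.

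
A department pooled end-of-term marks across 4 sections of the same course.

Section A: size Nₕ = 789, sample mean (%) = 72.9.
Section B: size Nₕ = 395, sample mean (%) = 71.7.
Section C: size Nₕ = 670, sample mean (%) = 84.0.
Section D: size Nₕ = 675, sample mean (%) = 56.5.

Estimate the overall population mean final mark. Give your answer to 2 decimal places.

71.28

N = 789 + 395 + 670 + 675 = 2529.
Weight each subgroup mean by Nₕ/N and sum.
Σ Nₕx̄ₕ = 789·72.9 + 395·71.7 + 670·84.0 + 675·56.5 = 57518.1 + 28321.5 + 56280 + 38137.5 = 180257.1.
Divide by N: 180257.1 / 2529 = 71.2760... → 71.28.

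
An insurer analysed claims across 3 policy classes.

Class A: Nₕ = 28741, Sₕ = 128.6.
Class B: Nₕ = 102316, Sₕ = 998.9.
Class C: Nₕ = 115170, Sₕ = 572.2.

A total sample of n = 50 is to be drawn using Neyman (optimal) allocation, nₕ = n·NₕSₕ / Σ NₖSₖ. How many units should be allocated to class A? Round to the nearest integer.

1

A: NₕSₕ = 28741·128.6 = 3696092.6
B: NₕSₕ = 102316·998.9 = 102203452.4
C: NₕSₕ = 115170·572.2 = 65900274
Σ NₕSₕ = 171799819.
n_A = 50·3696092.6/171799819 = 1.076... → 1.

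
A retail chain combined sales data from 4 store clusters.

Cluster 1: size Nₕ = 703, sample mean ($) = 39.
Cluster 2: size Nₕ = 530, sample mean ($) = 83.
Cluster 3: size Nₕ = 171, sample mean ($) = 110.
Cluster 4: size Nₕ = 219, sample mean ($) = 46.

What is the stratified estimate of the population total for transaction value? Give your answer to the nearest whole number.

Estimate total by summing Nₕ·x̄ₕ over strata.
703·39 + 530·83 + 171·110 + 219·46 = 27417 + 43990 + 18810 + 10074 = 100291.

100291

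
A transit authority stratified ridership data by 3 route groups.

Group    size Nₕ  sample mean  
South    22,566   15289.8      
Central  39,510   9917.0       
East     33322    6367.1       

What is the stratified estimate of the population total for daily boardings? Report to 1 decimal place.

South: 22566·15289.8 = 345029626.8
Central: 39510·9917.0 = 391820670
East: 33322·6367.1 = 212164506.2
τ̂ = Σ Nₕx̄ₕ = 949014803.0.

949014803.0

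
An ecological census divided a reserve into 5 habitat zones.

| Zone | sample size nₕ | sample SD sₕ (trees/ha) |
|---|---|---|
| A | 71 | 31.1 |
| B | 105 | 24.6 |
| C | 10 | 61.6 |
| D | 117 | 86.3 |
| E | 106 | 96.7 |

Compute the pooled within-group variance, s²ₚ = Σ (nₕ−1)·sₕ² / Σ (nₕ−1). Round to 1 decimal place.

Degrees of freedom: 70 + 104 + 9 + 116 + 105 = 404.
Σ(nₕ−1)sₕ² = 70·967.21 + 104·605.16 + 9·3794.56 + 116·7447.69 + 105·9350.89 = 2010567.87.
s²ₚ = 2010567.87 / 404 = 4976.653... → 4976.7.

4976.7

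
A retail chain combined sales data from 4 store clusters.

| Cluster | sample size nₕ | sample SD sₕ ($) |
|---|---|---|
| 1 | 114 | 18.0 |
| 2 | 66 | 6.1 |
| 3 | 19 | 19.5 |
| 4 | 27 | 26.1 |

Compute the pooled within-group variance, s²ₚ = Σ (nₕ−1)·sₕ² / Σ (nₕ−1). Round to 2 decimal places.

Degrees of freedom: 113 + 65 + 18 + 26 = 222.
Σ(nₕ−1)sₕ² = 113·324 + 65·37.21 + 18·380.25 + 26·681.21 = 63586.61.
s²ₚ = 63586.61 / 222 = 286.4262... → 286.43.

286.43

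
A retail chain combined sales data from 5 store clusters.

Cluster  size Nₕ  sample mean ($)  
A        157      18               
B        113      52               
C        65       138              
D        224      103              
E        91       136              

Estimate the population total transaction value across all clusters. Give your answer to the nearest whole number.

A: 157·18 = 2826
B: 113·52 = 5876
C: 65·138 = 8970
D: 224·103 = 23072
E: 91·136 = 12376
τ̂ = Σ Nₕx̄ₕ = 53120.

53120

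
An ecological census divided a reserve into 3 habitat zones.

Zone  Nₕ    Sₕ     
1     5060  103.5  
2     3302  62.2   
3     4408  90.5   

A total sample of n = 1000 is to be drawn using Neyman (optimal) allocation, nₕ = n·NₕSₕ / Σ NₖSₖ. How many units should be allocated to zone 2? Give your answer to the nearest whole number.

182

1: NₕSₕ = 5060·103.5 = 523710
2: NₕSₕ = 3302·62.2 = 205384.4
3: NₕSₕ = 4408·90.5 = 398924
Σ NₕSₕ = 1128018.4.
n_2 = 1000·205384.4/1128018.4 = 182.075... → 182.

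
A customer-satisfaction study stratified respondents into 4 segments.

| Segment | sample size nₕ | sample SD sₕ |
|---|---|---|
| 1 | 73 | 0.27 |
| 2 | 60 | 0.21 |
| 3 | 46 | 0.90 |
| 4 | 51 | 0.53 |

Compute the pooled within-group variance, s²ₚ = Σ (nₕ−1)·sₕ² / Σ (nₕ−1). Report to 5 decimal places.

Degrees of freedom: 72 + 59 + 45 + 50 = 226.
Σ(nₕ−1)sₕ² = 72·0.0729 + 59·0.0441 + 45·0.81 + 50·0.2809 = 58.3457.
s²ₚ = 58.3457 / 226 = 0.2581668... → 0.25817.

0.25817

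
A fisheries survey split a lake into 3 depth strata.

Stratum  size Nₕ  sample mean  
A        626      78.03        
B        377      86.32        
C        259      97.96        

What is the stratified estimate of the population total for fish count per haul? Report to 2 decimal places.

A: 626·78.03 = 48846.78
B: 377·86.32 = 32542.64
C: 259·97.96 = 25371.64
τ̂ = Σ Nₕx̄ₕ = 106761.06.

106761.06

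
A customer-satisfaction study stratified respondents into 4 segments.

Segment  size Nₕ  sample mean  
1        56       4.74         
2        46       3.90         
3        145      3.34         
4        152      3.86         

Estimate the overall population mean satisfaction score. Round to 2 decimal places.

3.80

N = 399; weights Wₕ = Nₕ/N = (0.1404, 0.1153, 0.3634, 0.3810).
x̄_st = Σ Wₕ·x̄ₕ = 0.1404·4.74 + 0.1153·3.90 + 0.3634·3.34 + 0.3810·3.86 ≈ 3.7991...
→ 3.80.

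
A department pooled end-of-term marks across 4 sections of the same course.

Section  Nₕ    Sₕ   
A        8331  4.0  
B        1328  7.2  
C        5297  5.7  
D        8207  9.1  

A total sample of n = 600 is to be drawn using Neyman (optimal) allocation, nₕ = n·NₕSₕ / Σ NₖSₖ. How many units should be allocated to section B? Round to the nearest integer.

A: NₕSₕ = 8331·4.0 = 33324
B: NₕSₕ = 1328·7.2 = 9561.6
C: NₕSₕ = 5297·5.7 = 30192.9
D: NₕSₕ = 8207·9.1 = 74683.7
Σ NₕSₕ = 147762.2.
n_B = 600·9561.6/147762.2 = 38.826... → 39.

39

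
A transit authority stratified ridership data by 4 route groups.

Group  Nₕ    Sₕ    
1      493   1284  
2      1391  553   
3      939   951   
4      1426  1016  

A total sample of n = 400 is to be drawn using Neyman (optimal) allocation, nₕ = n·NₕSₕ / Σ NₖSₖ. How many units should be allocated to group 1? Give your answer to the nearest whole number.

68

Σ NₕSₕ = 493·1284 + 1391·553 + 939·951 + 1426·1016 = 3744040.
Share for 1: 633012/3744040 = 0.16907.
n_1 = 400 × 0.16907 = 67.629... → 68.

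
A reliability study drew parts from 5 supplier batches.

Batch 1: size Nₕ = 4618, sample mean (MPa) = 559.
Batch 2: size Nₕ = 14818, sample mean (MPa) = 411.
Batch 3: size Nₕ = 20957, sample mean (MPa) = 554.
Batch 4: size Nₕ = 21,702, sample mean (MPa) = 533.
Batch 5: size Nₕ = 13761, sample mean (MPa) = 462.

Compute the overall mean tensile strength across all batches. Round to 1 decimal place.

x̄_st = (Σ Nₕx̄ₕ) / (Σ Nₕ) = (4618·559 + 14818·411 + 20957·554 + 21702·533 + 13761·462) / 75856
= 38206586 / 75856 = 503.673... → 503.7.

503.7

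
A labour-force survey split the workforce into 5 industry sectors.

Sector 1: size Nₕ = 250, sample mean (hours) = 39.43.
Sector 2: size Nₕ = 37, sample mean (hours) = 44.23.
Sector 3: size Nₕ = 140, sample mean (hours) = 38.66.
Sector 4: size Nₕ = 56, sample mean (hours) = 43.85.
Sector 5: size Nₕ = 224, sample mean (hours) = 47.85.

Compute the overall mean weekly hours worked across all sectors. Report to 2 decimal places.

N = 707; weights Wₕ = Nₕ/N = (0.3536, 0.0523, 0.1980, 0.0792, 0.3168).
x̄_st = Σ Wₕ·x̄ₕ = 0.3536·39.43 + 0.0523·44.23 + 0.1980·38.66 + 0.0792·43.85 + 0.3168·47.85 ≈ 42.5465...
→ 42.55.

42.55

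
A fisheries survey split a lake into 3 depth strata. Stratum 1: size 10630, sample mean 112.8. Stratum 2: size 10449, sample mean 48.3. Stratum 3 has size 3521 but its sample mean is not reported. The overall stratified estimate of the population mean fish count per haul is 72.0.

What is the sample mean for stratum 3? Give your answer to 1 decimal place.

19.2

Σ Nₕx̄ₕ = N·μ, so 3521·x̄_3 = 24600·72.0 − (10630·112.8 + 10449·48.3).
= 1771200 − 1703750.7 = 67449.3.
x̄_3 = 67449.3 / 3521 = 19.156... → 19.2.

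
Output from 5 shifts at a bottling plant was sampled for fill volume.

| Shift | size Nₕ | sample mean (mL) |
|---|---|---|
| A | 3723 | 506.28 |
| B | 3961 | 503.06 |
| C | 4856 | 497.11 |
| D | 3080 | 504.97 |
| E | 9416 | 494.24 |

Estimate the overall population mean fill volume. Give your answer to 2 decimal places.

499.30

N = 25036; weights Wₕ = Nₕ/N = (0.1487, 0.1582, 0.1940, 0.1230, 0.3761).
x̄_st = Σ Wₕ·x̄ₕ = 0.1487·506.28 + 0.1582·503.06 + 0.1940·497.11 + 0.1230·504.97 + 0.3761·494.24 ≈ 499.3026...
→ 499.30.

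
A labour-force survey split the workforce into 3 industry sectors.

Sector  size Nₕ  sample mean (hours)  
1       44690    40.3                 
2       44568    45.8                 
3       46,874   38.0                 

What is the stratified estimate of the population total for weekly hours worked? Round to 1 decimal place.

5623433.4

1: 44690·40.3 = 1801007
2: 44568·45.8 = 2041214.4
3: 46874·38.0 = 1781212
τ̂ = Σ Nₕx̄ₕ = 5623433.4.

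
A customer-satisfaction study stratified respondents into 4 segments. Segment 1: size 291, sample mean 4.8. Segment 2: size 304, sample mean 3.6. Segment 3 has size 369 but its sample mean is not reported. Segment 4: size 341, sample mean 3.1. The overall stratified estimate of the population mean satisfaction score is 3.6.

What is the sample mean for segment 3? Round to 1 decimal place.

3.1

N = 291 + 304 + 369 + 341 = 1305.
Overall total = μ·N = 3.6·1305 = 4698.
Subtract the known strata: 291·4.8 + 304·3.6 + 341·3.1 = 3548.3.
Remaining total for segment 3: 4698 − 3548.3 = 1149.7.
Divide by its size: 1149.7 / 369 = 3.116... → 3.1.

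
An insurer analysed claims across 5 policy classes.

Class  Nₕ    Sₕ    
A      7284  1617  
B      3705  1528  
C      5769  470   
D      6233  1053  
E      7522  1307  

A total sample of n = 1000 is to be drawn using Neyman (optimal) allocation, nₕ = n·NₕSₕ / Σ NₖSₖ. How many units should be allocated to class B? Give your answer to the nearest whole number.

155

A: NₕSₕ = 7284·1617 = 11778228
B: NₕSₕ = 3705·1528 = 5661240
C: NₕSₕ = 5769·470 = 2711430
D: NₕSₕ = 6233·1053 = 6563349
E: NₕSₕ = 7522·1307 = 9831254
Σ NₕSₕ = 36545501.
n_B = 1000·5661240/36545501 = 154.909... → 155.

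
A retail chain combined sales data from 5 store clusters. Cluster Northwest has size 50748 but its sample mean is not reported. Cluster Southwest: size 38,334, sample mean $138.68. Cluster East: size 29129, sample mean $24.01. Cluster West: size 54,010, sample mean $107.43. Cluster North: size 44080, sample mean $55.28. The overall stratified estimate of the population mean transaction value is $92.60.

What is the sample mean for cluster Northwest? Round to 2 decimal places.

113.80

Σ Nₕx̄ₕ = N·μ, so 50748·x̄_Northwest = 216301·92.60 − (38334·138.68 + 29129·24.01 + 54010·107.43 + 44080·55.28).
= 20029472.6 − 14254583.11 = 5774889.49.
x̄_Northwest = 5774889.49 / 50748 = 113.7954... → 113.80.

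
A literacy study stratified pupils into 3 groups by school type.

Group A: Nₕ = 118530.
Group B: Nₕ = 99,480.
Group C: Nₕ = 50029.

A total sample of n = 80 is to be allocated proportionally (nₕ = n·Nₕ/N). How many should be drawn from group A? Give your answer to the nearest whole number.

35

Share of group A = 118530/268039 = 0.44221.
Allocate 80 × 0.44221 = 35.377... → 35.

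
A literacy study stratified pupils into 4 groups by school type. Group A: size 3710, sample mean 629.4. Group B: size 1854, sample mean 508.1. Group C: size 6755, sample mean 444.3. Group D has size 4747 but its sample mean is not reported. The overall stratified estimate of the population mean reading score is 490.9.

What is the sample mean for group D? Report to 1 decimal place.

442.3

Σ Nₕx̄ₕ = N·μ, so 4747·x̄_D = 17066·490.9 − (3710·629.4 + 1854·508.1 + 6755·444.3).
= 8377699.4 − 6278337.9 = 2099361.5.
x̄_D = 2099361.5 / 4747 = 442.250... → 442.3.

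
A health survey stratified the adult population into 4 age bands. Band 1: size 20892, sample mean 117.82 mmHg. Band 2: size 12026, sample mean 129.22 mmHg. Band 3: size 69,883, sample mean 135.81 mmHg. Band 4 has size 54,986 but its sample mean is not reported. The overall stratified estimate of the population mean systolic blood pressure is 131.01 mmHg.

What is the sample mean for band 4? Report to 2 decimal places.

N = 20892 + 12026 + 69883 + 54986 = 157787.
Overall total = μ·N = 131.01·157787 = 20671674.87.
Subtract the known strata: 20892·117.82 + 12026·129.22 + 69883·135.81 = 13506305.39.
Remaining total for band 4: 20671674.87 − 13506305.39 = 7165369.48.
Divide by its size: 7165369.48 / 54986 = 130.3126... → 130.31.

130.31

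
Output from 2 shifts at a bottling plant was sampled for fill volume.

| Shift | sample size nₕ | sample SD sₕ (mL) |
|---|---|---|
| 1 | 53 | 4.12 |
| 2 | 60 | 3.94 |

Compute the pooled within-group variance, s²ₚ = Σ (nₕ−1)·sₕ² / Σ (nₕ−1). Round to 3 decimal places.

Degrees of freedom: 52 + 59 = 111.
Σ(nₕ−1)sₕ² = 52·16.9744 + 59·15.5236 = 1798.5612.
s²ₚ = 1798.5612 / 111 = 16.20325... → 16.203.

16.203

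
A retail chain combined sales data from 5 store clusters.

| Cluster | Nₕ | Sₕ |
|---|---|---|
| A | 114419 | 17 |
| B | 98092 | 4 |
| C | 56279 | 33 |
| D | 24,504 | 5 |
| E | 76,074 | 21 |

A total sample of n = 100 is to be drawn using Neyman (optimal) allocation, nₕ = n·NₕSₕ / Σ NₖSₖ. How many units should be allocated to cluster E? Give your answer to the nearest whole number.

27

A: NₕSₕ = 114419·17 = 1945123
B: NₕSₕ = 98092·4 = 392368
C: NₕSₕ = 56279·33 = 1857207
D: NₕSₕ = 24504·5 = 122520
E: NₕSₕ = 76074·21 = 1597554
Σ NₕSₕ = 5914772.
n_E = 100·1597554/5914772 = 27.010... → 27.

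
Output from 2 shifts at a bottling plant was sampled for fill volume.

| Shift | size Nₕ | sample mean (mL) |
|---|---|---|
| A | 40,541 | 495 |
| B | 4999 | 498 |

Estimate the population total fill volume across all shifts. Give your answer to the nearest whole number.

A: 40541·495 = 20067795
B: 4999·498 = 2489502
τ̂ = Σ Nₕx̄ₕ = 22557297.

22557297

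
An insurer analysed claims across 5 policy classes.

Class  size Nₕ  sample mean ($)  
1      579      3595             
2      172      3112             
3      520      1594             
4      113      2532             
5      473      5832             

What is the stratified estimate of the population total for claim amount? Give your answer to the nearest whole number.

Estimate total by summing Nₕ·x̄ₕ over strata.
579·3595 + 172·3112 + 520·1594 + 113·2532 + 473·5832 = 2081505 + 535264 + 828880 + 286116 + 2758536 = 6490301.

6490301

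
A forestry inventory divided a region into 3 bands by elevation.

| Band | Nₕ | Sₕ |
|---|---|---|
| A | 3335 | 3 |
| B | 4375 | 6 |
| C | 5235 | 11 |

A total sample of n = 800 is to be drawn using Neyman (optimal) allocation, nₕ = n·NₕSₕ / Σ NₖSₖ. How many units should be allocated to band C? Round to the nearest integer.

491

Σ NₕSₕ = 3335·3 + 4375·6 + 5235·11 = 93840.
Share for C: 57585/93840 = 0.61365.
n_C = 800 × 0.61365 = 490.921... → 491.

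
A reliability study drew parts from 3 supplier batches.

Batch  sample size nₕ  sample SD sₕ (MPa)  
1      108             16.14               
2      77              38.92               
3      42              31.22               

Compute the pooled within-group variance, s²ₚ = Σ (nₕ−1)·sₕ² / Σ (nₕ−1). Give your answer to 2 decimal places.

1: (108−1)·16.14² = 107·260.4996 = 27873.4572
2: (77−1)·38.92² = 76·1514.7664 = 115122.2464
3: (42−1)·31.22² = 41·974.6884 = 39962.2244
Numerator = 182957.928; denominator = Σ(nₕ−1) = 224.
s²ₚ = 182957.928/224 = 816.7765... → 816.78.

816.78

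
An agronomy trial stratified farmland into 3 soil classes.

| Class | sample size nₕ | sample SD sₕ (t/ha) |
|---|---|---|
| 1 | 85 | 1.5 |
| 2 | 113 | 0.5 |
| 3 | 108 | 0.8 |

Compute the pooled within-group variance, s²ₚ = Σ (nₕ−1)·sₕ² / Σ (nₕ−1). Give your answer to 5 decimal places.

0.94218

1: (85−1)·1.5² = 84·2.25 = 189
2: (113−1)·0.5² = 112·0.25 = 28
3: (108−1)·0.8² = 107·0.64 = 68.48
Numerator = 285.48; denominator = Σ(nₕ−1) = 303.
s²ₚ = 285.48/303 = 0.9421782... → 0.94218.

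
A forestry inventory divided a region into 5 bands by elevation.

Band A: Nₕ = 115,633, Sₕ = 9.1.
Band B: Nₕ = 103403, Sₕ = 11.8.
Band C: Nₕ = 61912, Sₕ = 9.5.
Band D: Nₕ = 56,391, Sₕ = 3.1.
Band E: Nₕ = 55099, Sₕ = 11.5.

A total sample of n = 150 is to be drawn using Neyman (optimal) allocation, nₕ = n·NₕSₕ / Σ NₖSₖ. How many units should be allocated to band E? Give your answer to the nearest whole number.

26

A: NₕSₕ = 115633·9.1 = 1052260.3
B: NₕSₕ = 103403·11.8 = 1220155.4
C: NₕSₕ = 61912·9.5 = 588164
D: NₕSₕ = 56391·3.1 = 174812.1
E: NₕSₕ = 55099·11.5 = 633638.5
Σ NₕSₕ = 3669030.3.
n_E = 150·633638.5/3669030.3 = 25.905... → 26.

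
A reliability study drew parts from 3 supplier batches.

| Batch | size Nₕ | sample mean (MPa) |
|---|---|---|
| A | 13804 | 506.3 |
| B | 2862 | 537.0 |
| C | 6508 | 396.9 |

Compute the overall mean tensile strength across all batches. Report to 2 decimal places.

479.37

N = 23174; weights Wₕ = Nₕ/N = (0.5957, 0.1235, 0.2808).
x̄_st = Σ Wₕ·x̄ₕ = 0.5957·506.3 + 0.1235·537.0 + 0.2808·396.9 ≈ 479.3684...
→ 479.37.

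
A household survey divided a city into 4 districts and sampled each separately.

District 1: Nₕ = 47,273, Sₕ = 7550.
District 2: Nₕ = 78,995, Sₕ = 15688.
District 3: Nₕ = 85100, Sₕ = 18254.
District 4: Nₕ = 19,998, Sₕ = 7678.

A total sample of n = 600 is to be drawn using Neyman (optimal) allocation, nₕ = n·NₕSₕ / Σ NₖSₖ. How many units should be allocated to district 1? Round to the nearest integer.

Σ NₕSₕ = 47273·7550 + 78995·15688 + 85100·18254 + 19998·7678 = 3303144754.
Share for 1: 356911150/3303144754 = 0.10805.
n_1 = 600 × 0.10805 = 64.831... → 65.

65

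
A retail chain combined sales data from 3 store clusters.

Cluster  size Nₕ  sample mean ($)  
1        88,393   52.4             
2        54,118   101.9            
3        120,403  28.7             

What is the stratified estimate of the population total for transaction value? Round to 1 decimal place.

1: 88393·52.4 = 4631793.2
2: 54118·101.9 = 5514624.2
3: 120403·28.7 = 3455566.1
τ̂ = Σ Nₕx̄ₕ = 13601983.5.

13601983.5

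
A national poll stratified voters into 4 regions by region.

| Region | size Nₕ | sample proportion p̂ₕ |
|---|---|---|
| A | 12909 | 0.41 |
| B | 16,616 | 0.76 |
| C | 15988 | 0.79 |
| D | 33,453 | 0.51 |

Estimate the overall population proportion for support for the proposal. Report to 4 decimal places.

N = 12909 + 16616 + 15988 + 33453 = 78966.
Overall proportion = Σ (Nₕ/N)·p̂ₕ.
Σ Nₕp̂ₕ = 5292.69 + 12628.16 + 12630.52 + 17061.03 = 47612.4.
47612.4 / 78966 = 0.602948... → 0.6029.

0.6029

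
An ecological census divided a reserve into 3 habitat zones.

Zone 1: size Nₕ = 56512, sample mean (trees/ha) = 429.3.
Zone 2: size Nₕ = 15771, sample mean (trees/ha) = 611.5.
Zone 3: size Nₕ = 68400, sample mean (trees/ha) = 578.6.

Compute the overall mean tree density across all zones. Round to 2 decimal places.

522.31

N = 140683; weights Wₕ = Nₕ/N = (0.4017, 0.1121, 0.4862).
x̄_st = Σ Wₕ·x̄ₕ = 0.4017·429.3 + 0.1121·611.5 + 0.4862·578.6 ≈ 522.3148...
→ 522.31.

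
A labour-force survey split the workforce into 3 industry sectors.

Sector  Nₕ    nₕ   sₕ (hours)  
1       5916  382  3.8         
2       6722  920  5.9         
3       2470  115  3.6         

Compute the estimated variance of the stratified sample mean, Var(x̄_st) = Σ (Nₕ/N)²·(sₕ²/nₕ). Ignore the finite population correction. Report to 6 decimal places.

N = 15108; Wₕ = Nₕ/N.
sector 1: (5916/15108)²·3.8²/382 = 0.005796238
sector 2: (6722/15108)²·5.9²/920 = 0.007490301
sector 3: (2470/15108)²·3.6²/115 = 0.003012223
Sum = 0.016298762 → 0.016299.

0.016299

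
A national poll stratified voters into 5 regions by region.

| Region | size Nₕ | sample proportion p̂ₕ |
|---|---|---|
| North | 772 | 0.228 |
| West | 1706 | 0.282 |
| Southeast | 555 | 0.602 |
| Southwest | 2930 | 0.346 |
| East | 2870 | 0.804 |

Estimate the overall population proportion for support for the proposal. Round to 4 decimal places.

0.4882

N = 772 + 1706 + 555 + 2930 + 2870 = 8833.
Overall proportion = Σ (Nₕ/N)·p̂ₕ.
Σ Nₕp̂ₕ = 176.016 + 481.092 + 334.11 + 1013.78 + 2307.48 = 4312.478.
4312.478 / 8833 = 0.488223... → 0.4882.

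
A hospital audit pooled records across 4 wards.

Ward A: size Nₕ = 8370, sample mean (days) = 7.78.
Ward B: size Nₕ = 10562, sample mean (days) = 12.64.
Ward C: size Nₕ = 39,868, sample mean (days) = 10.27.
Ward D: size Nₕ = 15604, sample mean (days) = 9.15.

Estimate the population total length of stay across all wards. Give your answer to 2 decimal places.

A: 8370·7.78 = 65118.6
B: 10562·12.64 = 133503.68
C: 39868·10.27 = 409444.36
D: 15604·9.15 = 142776.6
τ̂ = Σ Nₕx̄ₕ = 750843.24.

750843.24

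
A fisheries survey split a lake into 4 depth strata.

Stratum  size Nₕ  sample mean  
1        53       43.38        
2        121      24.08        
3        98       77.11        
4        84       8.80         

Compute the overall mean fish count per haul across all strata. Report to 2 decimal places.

N = 53 + 121 + 98 + 84 = 356.
Overall mean = Σ (Nₕ/N)·x̄ₕ — weight by population share, not a simple average.
Σ Nₕx̄ₕ = 53·43.38 + 121·24.08 + 98·77.11 + 84·8.80 = 2299.14 + 2913.68 + 7556.78 + 739.2 = 13508.8.
Divide by N: 13508.8 / 356 = 37.9461... → 37.95.

37.95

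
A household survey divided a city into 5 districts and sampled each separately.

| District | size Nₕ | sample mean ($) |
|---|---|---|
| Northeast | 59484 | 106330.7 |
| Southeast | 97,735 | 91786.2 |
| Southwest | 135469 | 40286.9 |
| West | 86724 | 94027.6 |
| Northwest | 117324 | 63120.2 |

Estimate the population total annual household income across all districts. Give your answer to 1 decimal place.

36313289599.1

Estimate total by summing Nₕ·x̄ₕ over strata.
59484·106330.7 + 97735·91786.2 + 135469·40286.9 + 86724·94027.6 + 117324·63120.2 = 6324975358.8 + 8970724257 + 5457626056.1 + 8154449582.4 + 7405514344.8 = 36313289599.1.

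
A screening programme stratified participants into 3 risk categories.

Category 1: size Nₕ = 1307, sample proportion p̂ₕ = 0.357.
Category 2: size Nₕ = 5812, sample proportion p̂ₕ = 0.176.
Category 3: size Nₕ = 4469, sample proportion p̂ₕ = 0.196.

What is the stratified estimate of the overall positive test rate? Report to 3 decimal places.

0.204

N = 1307 + 5812 + 4469 = 11588.
Overall proportion = Σ (Nₕ/N)·p̂ₕ.
Σ Nₕp̂ₕ = 466.599 + 1022.912 + 875.924 = 2365.435.
2365.435 / 11588 = 0.20413... → 0.204.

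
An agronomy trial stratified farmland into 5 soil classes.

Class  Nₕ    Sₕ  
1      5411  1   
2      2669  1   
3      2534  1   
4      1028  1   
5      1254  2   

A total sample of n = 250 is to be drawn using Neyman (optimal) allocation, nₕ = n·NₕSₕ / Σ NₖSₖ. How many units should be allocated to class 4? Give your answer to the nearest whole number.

1: NₕSₕ = 5411·1 = 5411
2: NₕSₕ = 2669·1 = 2669
3: NₕSₕ = 2534·1 = 2534
4: NₕSₕ = 1028·1 = 1028
5: NₕSₕ = 1254·2 = 2508
Σ NₕSₕ = 14150.
n_4 = 250·1028/14150 = 18.163... → 18.

18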